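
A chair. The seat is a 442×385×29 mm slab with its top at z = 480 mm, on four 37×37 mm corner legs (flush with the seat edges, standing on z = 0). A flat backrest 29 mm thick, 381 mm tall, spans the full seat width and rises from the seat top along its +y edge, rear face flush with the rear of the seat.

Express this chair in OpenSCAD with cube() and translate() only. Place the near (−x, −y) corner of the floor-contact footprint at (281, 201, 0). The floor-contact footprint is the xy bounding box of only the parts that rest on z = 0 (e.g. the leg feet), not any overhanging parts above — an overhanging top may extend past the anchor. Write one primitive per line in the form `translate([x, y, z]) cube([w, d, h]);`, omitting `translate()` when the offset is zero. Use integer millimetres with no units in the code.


// leg_h = 480 - 29 = 451
translate([281, 201, 451]) cube([442, 385, 29]);
translate([281, 201, 0]) cube([37, 37, 451]);
translate([686, 201, 0]) cube([37, 37, 451]);
translate([281, 549, 0]) cube([37, 37, 451]);
translate([686, 549, 0]) cube([37, 37, 451]);
translate([281, 557, 480]) cube([442, 29, 381]);


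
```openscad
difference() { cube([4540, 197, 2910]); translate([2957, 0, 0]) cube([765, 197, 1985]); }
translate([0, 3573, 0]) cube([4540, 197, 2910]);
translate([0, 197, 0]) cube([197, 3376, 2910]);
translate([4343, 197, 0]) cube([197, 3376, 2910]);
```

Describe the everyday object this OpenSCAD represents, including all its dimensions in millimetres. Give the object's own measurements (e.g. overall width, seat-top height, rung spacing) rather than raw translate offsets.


A single room: four walls, each 2910 mm tall and 197 mm thick, enclosing an outside footprint 4540×3770 mm (x × y), no floor or roof. The front and back walls (−y and +y sides) run the full x-width; the side walls fit between their inner faces. A door opening 765 mm wide and 1985 mm tall is cut through the front wall from the floor up, its −x edge 2957 mm from the wall's −x end.


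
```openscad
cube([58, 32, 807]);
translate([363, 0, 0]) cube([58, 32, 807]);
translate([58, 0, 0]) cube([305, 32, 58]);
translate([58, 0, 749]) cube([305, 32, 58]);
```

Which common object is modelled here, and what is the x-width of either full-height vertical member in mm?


A picture frame. The border width is 58 mm.

Four thin pieces enclosing a rectangular opening — a picture frame. The two full-height stiles are 807 mm tall; the top rail sits at z = 749 and is 58 mm tall, so the border above the opening is 807 − 749 = 58 mm, matching the stile x-width.


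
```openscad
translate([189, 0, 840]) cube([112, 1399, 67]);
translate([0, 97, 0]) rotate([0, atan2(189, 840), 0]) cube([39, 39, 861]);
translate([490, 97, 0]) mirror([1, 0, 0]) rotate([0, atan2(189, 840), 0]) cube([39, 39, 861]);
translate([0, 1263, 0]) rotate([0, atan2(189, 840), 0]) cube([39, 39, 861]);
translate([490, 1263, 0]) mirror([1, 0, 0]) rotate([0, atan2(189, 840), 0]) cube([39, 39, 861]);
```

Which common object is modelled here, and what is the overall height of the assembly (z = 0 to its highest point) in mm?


A sawhorse. The overall height is 907 mm.

A beam across two mirrored pairs of raked legs — a sawhorse. The beam's underside is at z = 840 (matching the legs' vertical rise in atan2(189, 840)) and the beam is 67 mm tall, so its top is at 840 + 67 = 907 mm. The raked legs top out at the beam's underside, so that is the highest point.


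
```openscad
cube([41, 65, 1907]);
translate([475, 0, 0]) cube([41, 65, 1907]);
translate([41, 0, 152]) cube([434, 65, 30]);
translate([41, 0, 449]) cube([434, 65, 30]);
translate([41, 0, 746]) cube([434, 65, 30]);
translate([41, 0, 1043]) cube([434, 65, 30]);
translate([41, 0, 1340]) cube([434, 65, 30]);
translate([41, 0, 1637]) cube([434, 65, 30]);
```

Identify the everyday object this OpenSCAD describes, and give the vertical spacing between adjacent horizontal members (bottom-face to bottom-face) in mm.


A ladder. The rung spacing is 297 mm.

Two tall 41×65 posts with 6 short bars between them — a ladder. Adjacent rungs sit at z = 152 and z = 449, so the spacing is 449 − 152 = 297 mm.


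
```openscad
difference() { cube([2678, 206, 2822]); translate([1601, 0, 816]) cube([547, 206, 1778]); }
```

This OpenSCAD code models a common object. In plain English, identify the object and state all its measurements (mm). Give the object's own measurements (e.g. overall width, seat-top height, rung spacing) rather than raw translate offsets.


A wall 2678 mm long (x), 206 mm thick (y), 2822 mm tall, with a rectangular window opening cut through it. The opening is 547 mm wide and 1778 mm tall; its sill is at z = 816 mm and its near (−x) edge is 1601 mm from the wall's −x end. The opening passes through the full wall thickness.


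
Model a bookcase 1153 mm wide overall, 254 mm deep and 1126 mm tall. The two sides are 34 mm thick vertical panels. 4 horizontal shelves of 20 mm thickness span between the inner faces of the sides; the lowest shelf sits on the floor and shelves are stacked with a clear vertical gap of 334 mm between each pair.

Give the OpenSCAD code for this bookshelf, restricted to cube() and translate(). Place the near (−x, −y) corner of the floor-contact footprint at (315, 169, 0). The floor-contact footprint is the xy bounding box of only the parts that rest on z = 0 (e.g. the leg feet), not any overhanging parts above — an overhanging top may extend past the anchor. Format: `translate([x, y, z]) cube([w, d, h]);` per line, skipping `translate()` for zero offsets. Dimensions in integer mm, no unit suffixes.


translate([315, 169, 0]) cube([34, 254, 1126]);
translate([1434, 169, 0]) cube([34, 254, 1126]);
translate([349, 169, 0]) cube([1085, 254, 20]);
translate([349, 169, 354]) cube([1085, 254, 20]);
translate([349, 169, 708]) cube([1085, 254, 20]);
translate([349, 169, 1062]) cube([1085, 254, 20]);


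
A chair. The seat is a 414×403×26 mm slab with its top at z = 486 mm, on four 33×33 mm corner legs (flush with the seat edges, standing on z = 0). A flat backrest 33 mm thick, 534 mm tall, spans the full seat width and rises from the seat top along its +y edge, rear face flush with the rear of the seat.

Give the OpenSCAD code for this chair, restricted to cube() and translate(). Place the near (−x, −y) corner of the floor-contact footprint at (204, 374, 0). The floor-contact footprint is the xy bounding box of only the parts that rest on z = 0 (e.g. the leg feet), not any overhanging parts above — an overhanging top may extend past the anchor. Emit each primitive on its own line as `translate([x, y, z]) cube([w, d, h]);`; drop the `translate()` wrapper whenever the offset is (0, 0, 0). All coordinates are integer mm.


// leg_h = 486 - 26 = 460
translate([204, 374, 460]) cube([414, 403, 26]);
translate([204, 374, 0]) cube([33, 33, 460]);
translate([585, 374, 0]) cube([33, 33, 460]);
translate([204, 744, 0]) cube([33, 33, 460]);
translate([585, 744, 0]) cube([33, 33, 460]);
translate([204, 744, 486]) cube([414, 33, 534]);


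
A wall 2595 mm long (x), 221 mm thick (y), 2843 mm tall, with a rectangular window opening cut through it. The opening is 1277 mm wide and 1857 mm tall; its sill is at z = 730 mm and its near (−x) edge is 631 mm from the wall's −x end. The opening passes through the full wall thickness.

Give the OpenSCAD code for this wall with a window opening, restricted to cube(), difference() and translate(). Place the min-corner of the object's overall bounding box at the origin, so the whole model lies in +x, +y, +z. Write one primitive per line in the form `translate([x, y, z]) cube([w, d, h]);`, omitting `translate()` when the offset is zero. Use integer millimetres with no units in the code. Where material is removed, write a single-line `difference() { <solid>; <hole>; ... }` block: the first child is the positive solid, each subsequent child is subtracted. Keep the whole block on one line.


difference() { cube([2595, 221, 2843]); translate([631, 0, 730]) cube([1277, 221, 1857]); }


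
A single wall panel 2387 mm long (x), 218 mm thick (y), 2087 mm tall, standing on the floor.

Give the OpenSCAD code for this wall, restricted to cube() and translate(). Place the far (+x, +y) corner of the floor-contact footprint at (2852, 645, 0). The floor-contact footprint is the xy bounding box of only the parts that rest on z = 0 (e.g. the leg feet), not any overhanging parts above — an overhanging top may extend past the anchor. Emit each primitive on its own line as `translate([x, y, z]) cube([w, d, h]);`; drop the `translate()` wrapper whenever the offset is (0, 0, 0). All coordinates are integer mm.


translate([465, 427, 0]) cube([2387, 218, 2087]);


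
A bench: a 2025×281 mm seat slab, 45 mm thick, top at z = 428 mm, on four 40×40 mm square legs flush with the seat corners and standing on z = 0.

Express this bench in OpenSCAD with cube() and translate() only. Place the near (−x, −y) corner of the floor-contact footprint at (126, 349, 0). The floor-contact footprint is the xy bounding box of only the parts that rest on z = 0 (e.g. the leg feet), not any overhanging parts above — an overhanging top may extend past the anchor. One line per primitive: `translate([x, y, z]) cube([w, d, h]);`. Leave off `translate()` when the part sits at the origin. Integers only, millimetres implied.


// leg_h = 428 − 45 = 383
translate([126, 349, 383]) cube([2025, 281, 45]);
translate([126, 349, 0]) cube([40, 40, 383]);
translate([126, 590, 0]) cube([40, 40, 383]);
translate([2111, 349, 0]) cube([40, 40, 383]);
translate([2111, 590, 0]) cube([40, 40, 383]);


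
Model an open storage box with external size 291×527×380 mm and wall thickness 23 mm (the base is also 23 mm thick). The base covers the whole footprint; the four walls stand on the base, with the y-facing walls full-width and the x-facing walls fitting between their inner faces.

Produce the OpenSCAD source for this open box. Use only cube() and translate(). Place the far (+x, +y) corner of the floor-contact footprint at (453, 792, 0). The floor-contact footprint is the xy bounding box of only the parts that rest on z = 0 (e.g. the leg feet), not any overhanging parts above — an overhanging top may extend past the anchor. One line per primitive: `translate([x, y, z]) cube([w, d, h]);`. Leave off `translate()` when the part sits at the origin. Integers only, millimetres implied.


translate([162, 265, 0]) cube([291, 527, 23]);
translate([162, 265, 23]) cube([291, 23, 357]);
translate([162, 769, 23]) cube([291, 23, 357]);
translate([162, 288, 23]) cube([23, 481, 357]);
translate([430, 288, 23]) cube([23, 481, 357]);


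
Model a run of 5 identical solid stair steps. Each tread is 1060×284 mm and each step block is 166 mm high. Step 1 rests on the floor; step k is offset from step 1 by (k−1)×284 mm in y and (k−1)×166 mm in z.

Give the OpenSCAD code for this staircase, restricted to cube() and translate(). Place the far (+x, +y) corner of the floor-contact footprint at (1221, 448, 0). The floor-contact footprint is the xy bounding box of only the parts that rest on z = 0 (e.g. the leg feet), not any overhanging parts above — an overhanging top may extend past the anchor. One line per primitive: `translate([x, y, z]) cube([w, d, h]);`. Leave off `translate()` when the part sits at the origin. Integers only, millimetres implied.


translate([161, 164, 0]) cube([1060, 284, 166]);
translate([161, 448, 166]) cube([1060, 284, 166]);
translate([161, 732, 332]) cube([1060, 284, 166]);
translate([161, 1016, 498]) cube([1060, 284, 166]);
translate([161, 1300, 664]) cube([1060, 284, 166]);


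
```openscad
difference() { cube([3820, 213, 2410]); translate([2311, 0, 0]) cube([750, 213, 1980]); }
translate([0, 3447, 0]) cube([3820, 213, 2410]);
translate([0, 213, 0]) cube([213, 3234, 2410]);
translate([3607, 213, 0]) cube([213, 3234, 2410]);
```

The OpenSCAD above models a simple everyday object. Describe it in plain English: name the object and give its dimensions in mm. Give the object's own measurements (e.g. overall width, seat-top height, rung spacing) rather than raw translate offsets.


A single room: four walls, each 2410 mm tall and 213 mm thick, enclosing an outside footprint 3820×3660 mm (x × y), no floor or roof. The front and back walls (−y and +y sides) run the full x-width; the side walls fit between their inner faces. A door opening 750 mm wide and 1980 mm tall is cut through the front wall from the floor up, its −x edge 2311 mm from the wall's −x end.


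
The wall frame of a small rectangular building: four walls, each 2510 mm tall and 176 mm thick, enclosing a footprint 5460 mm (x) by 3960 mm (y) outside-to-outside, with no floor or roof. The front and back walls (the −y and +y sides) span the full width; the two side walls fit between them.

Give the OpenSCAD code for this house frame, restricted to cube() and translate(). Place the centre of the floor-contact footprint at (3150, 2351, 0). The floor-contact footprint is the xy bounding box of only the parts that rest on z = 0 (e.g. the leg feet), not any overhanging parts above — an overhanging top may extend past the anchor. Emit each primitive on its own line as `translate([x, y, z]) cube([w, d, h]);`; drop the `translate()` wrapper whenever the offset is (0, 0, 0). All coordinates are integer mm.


translate([420, 371, 0]) cube([5460, 176, 2510]);
translate([420, 4155, 0]) cube([5460, 176, 2510]);
translate([420, 547, 0]) cube([176, 3608, 2510]);
translate([5704, 547, 0]) cube([176, 3608, 2510]);


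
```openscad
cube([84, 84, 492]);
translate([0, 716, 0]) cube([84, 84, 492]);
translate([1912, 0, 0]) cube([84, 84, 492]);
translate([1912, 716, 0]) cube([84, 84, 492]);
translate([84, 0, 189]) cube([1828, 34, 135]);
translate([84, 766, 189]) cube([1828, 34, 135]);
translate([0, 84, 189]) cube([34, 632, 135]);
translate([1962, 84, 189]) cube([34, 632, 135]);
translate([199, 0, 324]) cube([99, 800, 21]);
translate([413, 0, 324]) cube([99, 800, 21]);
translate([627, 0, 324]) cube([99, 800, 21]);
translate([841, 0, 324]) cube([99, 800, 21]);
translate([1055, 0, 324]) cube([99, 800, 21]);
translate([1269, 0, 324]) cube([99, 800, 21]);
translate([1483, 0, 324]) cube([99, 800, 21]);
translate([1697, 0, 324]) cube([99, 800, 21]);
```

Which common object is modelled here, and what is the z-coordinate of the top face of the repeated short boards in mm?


A bed frame. The slat-top height is 345 mm.

Four posts, four rails, and a row of slats — a bed frame. Slats sit on the rails at z = 189 + 135 = 324; with slat thickness 21, the top is 345 mm.


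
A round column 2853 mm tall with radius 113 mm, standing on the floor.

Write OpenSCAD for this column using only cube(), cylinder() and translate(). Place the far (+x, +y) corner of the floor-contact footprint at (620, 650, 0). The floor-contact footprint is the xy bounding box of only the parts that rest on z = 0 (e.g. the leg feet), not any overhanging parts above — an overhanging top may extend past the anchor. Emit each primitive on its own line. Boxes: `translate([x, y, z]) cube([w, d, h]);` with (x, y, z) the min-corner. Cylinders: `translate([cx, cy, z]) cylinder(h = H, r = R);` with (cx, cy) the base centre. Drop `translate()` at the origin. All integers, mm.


translate([507, 537, 0]) cylinder(h = 2853, r = 113);


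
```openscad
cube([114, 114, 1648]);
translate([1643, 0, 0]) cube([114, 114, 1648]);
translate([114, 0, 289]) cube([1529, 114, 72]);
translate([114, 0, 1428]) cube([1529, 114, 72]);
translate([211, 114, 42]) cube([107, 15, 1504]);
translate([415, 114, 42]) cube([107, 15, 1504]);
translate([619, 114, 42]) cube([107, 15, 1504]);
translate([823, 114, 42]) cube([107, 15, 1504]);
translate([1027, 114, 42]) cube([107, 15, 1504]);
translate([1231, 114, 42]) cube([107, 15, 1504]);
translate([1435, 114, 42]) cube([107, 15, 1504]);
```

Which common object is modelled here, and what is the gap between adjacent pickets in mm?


A fence section. The picket gap is 97 mm.

Two posts, two rails, 7 pickets — a fence section. Span 1529 mm holds 7 pickets of 107 mm with 8 equal gaps: ⌊(1529 − 7·107) / 8⌋ = 97 mm.


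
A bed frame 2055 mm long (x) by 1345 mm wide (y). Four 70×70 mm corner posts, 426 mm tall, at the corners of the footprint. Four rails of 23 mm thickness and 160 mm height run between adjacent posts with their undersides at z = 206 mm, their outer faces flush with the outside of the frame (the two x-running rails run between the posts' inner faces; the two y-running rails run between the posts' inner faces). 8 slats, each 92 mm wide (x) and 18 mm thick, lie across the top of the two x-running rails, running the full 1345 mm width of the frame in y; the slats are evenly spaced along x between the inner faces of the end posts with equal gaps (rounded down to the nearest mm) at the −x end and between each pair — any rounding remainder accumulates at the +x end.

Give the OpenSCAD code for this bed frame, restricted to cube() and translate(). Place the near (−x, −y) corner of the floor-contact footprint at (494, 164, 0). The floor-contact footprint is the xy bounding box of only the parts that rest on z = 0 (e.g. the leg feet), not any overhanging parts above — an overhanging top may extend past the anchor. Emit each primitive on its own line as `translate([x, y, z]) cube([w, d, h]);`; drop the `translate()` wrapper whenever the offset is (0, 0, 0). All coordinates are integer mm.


translate([494, 164, 0]) cube([70, 70, 426]);
translate([494, 1439, 0]) cube([70, 70, 426]);
translate([2479, 164, 0]) cube([70, 70, 426]);
translate([2479, 1439, 0]) cube([70, 70, 426]);
translate([564, 164, 206]) cube([1915, 23, 160]);
translate([564, 1486, 206]) cube([1915, 23, 160]);
translate([494, 234, 206]) cube([23, 1205, 160]);
translate([2526, 234, 206]) cube([23, 1205, 160]);
translate([695, 164, 366]) cube([92, 1345, 18]);
translate([918, 164, 366]) cube([92, 1345, 18]);
translate([1141, 164, 366]) cube([92, 1345, 18]);
translate([1364, 164, 366]) cube([92, 1345, 18]);
translate([1587, 164, 366]) cube([92, 1345, 18]);
translate([1810, 164, 366]) cube([92, 1345, 18]);
translate([2033, 164, 366]) cube([92, 1345, 18]);
translate([2256, 164, 366]) cube([92, 1345, 18]);


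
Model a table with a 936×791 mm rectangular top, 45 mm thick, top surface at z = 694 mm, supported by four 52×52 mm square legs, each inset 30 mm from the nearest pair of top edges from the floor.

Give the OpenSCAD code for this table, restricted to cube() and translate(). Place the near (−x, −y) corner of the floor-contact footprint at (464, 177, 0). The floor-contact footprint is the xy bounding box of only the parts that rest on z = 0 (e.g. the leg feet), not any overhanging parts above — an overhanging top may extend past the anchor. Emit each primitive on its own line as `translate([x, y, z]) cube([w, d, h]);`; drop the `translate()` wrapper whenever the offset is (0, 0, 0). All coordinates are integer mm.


translate([434, 147, 649]) cube([936, 791, 45]);
translate([464, 177, 0]) cube([52, 52, 649]);
translate([1288, 177, 0]) cube([52, 52, 649]);
translate([464, 856, 0]) cube([52, 52, 649]);
translate([1288, 856, 0]) cube([52, 52, 649]);


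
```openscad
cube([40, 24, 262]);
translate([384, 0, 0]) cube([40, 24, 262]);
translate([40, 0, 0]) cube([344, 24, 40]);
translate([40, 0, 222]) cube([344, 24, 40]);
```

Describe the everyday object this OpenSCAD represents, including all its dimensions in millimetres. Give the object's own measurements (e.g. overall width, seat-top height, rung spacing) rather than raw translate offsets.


A rectangular picture frame lying in the x–z plane (depth along y). The opening is 344 mm wide (x) by 182 mm tall (z), surrounded by a border 40 mm wide on all four sides. The frame is 24 mm deep and is made of two full-height vertical stiles with two horizontal rails fitted between them.


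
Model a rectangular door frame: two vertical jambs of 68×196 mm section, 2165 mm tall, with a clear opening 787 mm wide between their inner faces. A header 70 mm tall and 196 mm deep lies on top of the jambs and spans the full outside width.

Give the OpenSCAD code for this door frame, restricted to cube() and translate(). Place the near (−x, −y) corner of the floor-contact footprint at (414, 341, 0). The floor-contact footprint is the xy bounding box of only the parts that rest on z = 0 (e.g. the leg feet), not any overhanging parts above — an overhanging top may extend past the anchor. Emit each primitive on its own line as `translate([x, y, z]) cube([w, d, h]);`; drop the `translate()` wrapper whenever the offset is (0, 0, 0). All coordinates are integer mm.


translate([414, 341, 0]) cube([68, 196, 2165]);
translate([1269, 341, 0]) cube([68, 196, 2165]);
translate([414, 341, 2165]) cube([923, 196, 70]);


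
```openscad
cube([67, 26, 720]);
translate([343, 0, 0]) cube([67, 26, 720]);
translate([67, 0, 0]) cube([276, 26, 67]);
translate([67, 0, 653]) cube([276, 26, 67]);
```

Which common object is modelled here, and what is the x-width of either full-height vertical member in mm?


A picture frame. The border width is 67 mm.

Four thin pieces enclosing a rectangular opening — a picture frame. The two full-height stiles are 720 mm tall; the top rail sits at z = 653 and is 67 mm tall, so the border above the opening is 720 − 653 = 67 mm, matching the stile x-width.


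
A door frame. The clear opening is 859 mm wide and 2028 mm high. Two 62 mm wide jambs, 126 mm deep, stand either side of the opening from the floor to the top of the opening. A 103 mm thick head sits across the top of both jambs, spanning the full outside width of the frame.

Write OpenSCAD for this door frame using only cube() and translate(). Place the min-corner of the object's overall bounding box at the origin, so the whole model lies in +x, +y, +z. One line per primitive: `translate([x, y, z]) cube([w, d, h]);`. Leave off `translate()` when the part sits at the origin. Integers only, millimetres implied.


cube([62, 126, 2028]);
translate([921, 0, 0]) cube([62, 126, 2028]);
translate([0, 0, 2028]) cube([983, 126, 103]);


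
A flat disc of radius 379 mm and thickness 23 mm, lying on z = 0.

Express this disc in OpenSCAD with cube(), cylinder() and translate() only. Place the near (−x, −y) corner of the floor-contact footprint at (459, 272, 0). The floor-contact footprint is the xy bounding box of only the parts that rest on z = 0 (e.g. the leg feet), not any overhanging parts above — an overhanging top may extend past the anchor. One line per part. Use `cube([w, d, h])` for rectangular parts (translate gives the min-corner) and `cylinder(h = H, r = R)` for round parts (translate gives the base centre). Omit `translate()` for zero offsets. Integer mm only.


translate([838, 651, 0]) cylinder(h = 23, r = 379);


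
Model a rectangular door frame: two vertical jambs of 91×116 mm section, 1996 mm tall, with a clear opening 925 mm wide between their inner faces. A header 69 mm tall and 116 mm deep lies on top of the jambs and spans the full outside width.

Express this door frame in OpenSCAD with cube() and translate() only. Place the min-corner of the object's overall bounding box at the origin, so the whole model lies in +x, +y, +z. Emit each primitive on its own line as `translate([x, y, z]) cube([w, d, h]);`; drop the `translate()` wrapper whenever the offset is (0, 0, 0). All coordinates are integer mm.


cube([91, 116, 1996]);
translate([1016, 0, 0]) cube([91, 116, 1996]);
translate([0, 0, 1996]) cube([1107, 116, 69]);


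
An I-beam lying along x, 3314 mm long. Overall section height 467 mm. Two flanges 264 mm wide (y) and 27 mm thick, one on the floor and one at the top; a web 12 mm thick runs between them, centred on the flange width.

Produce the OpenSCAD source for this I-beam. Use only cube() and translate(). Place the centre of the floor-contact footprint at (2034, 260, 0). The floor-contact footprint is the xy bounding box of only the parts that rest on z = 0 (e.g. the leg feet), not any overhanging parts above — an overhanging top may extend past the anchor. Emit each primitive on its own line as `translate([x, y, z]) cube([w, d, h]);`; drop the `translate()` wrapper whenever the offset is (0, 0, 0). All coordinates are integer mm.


translate([377, 128, 0]) cube([3314, 264, 27]);
translate([377, 254, 27]) cube([3314, 12, 413]);
translate([377, 128, 440]) cube([3314, 264, 27]);


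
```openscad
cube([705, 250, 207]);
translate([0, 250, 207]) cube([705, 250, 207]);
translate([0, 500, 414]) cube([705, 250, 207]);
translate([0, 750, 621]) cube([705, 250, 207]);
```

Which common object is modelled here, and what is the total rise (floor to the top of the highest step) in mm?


A staircase. The total rise is 828 mm.

4 identical blocks, each offset up and back from the previous — a staircase. Each step is 207 mm tall and there are 4 of them, so the total rise is 4 × 207 = 828 mm.


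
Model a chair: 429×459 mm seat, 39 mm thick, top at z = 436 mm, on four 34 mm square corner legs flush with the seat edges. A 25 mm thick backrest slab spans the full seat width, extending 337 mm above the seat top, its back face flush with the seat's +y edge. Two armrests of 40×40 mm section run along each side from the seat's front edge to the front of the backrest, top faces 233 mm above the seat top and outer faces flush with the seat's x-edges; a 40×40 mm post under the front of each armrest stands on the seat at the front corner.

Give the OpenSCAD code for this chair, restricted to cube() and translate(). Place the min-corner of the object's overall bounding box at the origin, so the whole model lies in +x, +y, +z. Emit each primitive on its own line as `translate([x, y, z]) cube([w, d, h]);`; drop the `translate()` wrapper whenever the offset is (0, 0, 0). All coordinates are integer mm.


translate([0, 0, 397]) cube([429, 459, 39]);
cube([34, 34, 397]);
translate([395, 0, 0]) cube([34, 34, 397]);
translate([0, 425, 0]) cube([34, 34, 397]);
translate([395, 425, 0]) cube([34, 34, 397]);
translate([0, 434, 436]) cube([429, 25, 337]);
translate([0, 0, 629]) cube([40, 434, 40]);
translate([389, 0, 629]) cube([40, 434, 40]);
translate([0, 0, 436]) cube([40, 40, 193]);
translate([389, 0, 436]) cube([40, 40, 193]);


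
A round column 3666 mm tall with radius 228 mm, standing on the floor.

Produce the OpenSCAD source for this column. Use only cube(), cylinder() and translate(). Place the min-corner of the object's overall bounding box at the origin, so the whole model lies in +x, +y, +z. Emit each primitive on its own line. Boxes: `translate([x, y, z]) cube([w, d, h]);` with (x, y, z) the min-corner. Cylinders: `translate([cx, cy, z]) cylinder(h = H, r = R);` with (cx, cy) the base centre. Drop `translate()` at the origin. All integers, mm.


translate([228, 228, 0]) cylinder(h = 3666, r = 228);


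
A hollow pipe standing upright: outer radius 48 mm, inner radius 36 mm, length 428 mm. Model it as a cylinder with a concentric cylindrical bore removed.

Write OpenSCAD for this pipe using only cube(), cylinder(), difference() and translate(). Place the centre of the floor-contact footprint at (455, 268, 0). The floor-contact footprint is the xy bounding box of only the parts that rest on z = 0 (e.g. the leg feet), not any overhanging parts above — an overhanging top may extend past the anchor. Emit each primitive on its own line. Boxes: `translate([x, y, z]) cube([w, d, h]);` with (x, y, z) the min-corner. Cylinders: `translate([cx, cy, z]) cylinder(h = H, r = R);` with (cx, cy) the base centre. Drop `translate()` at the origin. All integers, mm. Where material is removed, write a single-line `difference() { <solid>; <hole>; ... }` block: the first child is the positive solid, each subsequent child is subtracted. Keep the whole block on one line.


difference() { translate([455, 268, 0]) cylinder(h = 428, r = 48); translate([455, 268, 0]) cylinder(h = 428, r = 36); }


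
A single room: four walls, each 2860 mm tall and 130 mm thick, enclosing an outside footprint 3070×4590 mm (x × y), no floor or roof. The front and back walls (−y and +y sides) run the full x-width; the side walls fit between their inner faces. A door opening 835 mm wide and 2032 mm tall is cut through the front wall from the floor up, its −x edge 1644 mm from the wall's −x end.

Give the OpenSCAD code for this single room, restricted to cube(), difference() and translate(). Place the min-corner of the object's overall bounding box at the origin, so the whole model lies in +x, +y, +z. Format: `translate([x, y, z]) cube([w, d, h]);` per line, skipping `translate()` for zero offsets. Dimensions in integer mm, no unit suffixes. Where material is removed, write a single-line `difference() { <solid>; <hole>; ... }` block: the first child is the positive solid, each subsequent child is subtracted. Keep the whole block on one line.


difference() { cube([3070, 130, 2860]); translate([1644, 0, 0]) cube([835, 130, 2032]); }
translate([0, 4460, 0]) cube([3070, 130, 2860]);
translate([0, 130, 0]) cube([130, 4330, 2860]);
translate([2940, 130, 0]) cube([130, 4330, 2860]);


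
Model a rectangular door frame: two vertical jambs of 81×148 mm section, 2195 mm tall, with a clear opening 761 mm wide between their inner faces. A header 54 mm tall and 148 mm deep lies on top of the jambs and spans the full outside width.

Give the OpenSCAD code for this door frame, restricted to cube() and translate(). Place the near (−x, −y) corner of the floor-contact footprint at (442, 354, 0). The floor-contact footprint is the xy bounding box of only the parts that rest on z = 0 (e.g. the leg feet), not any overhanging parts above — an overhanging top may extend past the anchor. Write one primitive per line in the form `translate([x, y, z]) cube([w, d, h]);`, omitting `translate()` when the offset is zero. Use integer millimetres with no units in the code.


translate([442, 354, 0]) cube([81, 148, 2195]);
translate([1284, 354, 0]) cube([81, 148, 2195]);
translate([442, 354, 2195]) cube([923, 148, 54]);


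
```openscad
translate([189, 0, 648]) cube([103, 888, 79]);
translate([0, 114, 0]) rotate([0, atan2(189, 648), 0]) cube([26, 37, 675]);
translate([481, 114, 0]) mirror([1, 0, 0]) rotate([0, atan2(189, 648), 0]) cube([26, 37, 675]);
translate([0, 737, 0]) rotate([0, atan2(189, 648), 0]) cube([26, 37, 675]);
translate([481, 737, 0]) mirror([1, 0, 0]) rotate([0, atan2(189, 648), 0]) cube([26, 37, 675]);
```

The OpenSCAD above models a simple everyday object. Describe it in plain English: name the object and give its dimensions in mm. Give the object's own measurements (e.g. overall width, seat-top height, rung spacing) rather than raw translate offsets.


A sawhorse. A 103×888×79 mm beam (x, y, z) sits on two A-frame leg pairs. Each pair is two raked legs of 26×37 mm section (37 mm along y) splaying symmetrically in x. Each leg rises 648 mm vertically over 189 mm of horizontal reach and is 675 mm long along its own axis. Every leg's outer bottom edge rests on the floor and its outer top edge meets a bottom edge of the beam — the left legs (tilting toward +x) meet the beam's −x bottom edge, the right legs (their mirror images, tilting toward −x) meet its +x bottom edge — so the leg tops tuck under the beam, the beam's underside is 648 mm above the floor, and the feet are 481 mm apart outside-to-outside with the beam centred between them. The two leg pairs are set in 114 mm from either end of the beam.


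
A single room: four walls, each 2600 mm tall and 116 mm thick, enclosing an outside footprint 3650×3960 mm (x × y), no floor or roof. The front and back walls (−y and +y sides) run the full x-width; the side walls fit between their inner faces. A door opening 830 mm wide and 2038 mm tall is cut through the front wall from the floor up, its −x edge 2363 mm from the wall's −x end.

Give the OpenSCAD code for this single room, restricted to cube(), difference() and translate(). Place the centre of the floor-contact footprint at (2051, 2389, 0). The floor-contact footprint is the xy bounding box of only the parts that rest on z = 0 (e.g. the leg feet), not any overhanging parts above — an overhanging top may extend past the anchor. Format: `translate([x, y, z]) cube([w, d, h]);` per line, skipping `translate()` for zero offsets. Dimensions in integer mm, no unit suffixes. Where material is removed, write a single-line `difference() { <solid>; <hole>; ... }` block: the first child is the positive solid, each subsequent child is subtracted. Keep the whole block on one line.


difference() { translate([226, 409, 0]) cube([3650, 116, 2600]); translate([2589, 409, 0]) cube([830, 116, 2038]); }
translate([226, 4253, 0]) cube([3650, 116, 2600]);
translate([226, 525, 0]) cube([116, 3728, 2600]);
translate([3760, 525, 0]) cube([116, 3728, 2600]);


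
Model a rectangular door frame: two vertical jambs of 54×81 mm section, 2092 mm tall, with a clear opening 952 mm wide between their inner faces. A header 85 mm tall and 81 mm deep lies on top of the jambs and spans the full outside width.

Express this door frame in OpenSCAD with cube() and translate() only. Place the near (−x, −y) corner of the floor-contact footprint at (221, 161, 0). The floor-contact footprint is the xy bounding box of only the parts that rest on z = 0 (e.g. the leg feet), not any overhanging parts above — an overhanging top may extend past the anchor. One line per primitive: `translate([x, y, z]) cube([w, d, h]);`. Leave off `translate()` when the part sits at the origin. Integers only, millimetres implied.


translate([221, 161, 0]) cube([54, 81, 2092]);
translate([1227, 161, 0]) cube([54, 81, 2092]);
translate([221, 161, 2092]) cube([1060, 81, 85]);


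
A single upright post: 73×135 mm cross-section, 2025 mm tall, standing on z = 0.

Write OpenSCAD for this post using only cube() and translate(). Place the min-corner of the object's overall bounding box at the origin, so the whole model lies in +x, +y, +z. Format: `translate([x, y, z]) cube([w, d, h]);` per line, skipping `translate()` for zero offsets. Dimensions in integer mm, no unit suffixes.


cube([73, 135, 2025]);


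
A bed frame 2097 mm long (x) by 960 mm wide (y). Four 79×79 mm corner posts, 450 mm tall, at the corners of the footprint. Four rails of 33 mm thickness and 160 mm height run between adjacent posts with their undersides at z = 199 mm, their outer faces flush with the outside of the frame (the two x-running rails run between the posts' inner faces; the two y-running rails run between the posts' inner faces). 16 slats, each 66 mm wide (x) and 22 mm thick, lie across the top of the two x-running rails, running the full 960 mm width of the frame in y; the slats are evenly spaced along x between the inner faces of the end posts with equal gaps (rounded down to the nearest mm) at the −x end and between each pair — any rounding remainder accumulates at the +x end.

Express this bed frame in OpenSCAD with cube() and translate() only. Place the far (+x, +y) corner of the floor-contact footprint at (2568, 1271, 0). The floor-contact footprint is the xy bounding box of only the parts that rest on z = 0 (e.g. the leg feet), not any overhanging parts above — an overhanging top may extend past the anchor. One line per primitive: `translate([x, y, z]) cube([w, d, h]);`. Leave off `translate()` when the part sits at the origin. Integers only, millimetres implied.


translate([471, 311, 0]) cube([79, 79, 450]);
translate([471, 1192, 0]) cube([79, 79, 450]);
translate([2489, 311, 0]) cube([79, 79, 450]);
translate([2489, 1192, 0]) cube([79, 79, 450]);
translate([550, 311, 199]) cube([1939, 33, 160]);
translate([550, 1238, 199]) cube([1939, 33, 160]);
translate([471, 390, 199]) cube([33, 802, 160]);
translate([2535, 390, 199]) cube([33, 802, 160]);
translate([601, 311, 359]) cube([66, 960, 22]);
translate([718, 311, 359]) cube([66, 960, 22]);
translate([835, 311, 359]) cube([66, 960, 22]);
translate([952, 311, 359]) cube([66, 960, 22]);
translate([1069, 311, 359]) cube([66, 960, 22]);
translate([1186, 311, 359]) cube([66, 960, 22]);
translate([1303, 311, 359]) cube([66, 960, 22]);
translate([1420, 311, 359]) cube([66, 960, 22]);
translate([1537, 311, 359]) cube([66, 960, 22]);
translate([1654, 311, 359]) cube([66, 960, 22]);
translate([1771, 311, 359]) cube([66, 960, 22]);
translate([1888, 311, 359]) cube([66, 960, 22]);
translate([2005, 311, 359]) cube([66, 960, 22]);
translate([2122, 311, 359]) cube([66, 960, 22]);
translate([2239, 311, 359]) cube([66, 960, 22]);
translate([2356, 311, 359]) cube([66, 960, 22]);


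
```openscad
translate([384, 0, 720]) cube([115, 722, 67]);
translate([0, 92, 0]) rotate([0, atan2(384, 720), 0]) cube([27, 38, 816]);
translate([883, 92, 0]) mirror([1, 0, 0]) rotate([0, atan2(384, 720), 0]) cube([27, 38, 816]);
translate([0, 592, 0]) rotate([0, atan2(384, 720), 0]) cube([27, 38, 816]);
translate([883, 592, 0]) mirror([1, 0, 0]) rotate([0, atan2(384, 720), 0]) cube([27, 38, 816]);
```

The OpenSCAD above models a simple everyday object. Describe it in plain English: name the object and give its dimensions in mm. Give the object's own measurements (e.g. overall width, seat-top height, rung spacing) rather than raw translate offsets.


A sawhorse. A 115×722×67 mm beam (x, y, z) sits on two A-frame leg pairs. Each pair is two raked legs of 27×38 mm section (38 mm along y) splaying symmetrically in x. Each leg rises 720 mm vertically over 384 mm of horizontal reach and is 816 mm long along its own axis. Every leg's outer bottom edge rests on the floor and its outer top edge meets a bottom edge of the beam — the left legs (tilting toward +x) meet the beam's −x bottom edge, the right legs (their mirror images, tilting toward −x) meet its +x bottom edge — so the leg tops tuck under the beam, the beam's underside is 720 mm above the floor, and the feet are 883 mm apart outside-to-outside with the beam centred between them. The two leg pairs are set in 92 mm from either end of the beam.


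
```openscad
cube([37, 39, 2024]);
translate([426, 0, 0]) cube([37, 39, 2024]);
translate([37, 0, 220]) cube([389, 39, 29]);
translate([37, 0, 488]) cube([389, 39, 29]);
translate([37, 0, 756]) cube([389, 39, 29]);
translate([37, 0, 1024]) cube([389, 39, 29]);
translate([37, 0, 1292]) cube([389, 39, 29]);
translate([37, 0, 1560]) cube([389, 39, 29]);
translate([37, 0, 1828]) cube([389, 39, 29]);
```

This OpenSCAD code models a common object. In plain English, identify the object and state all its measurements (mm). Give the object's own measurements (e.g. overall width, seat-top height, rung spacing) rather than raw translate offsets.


A straight ladder. Two 37×39 mm vertical rails, 2024 mm tall, stand 463 mm apart (outside-to-outside) with their front faces coplanar on the −y side. 7 rungs, each 39 mm deep and 29 mm tall, span between the inner faces of the rails, front faces flush with the rails. The lowest rung's underside is at z = 220 mm and rungs are spaced 268 mm apart (underside to underside).


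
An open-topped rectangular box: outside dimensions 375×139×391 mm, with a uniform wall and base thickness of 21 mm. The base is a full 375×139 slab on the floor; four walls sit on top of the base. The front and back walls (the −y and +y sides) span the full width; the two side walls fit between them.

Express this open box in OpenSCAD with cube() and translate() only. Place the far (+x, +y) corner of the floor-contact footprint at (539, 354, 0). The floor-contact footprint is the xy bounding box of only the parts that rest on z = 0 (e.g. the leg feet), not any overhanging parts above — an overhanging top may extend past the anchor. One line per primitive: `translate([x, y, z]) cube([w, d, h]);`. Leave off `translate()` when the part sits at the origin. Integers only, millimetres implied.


translate([164, 215, 0]) cube([375, 139, 21]);
translate([164, 215, 21]) cube([375, 21, 370]);
translate([164, 333, 21]) cube([375, 21, 370]);
translate([164, 236, 21]) cube([21, 97, 370]);
translate([518, 236, 21]) cube([21, 97, 370]);


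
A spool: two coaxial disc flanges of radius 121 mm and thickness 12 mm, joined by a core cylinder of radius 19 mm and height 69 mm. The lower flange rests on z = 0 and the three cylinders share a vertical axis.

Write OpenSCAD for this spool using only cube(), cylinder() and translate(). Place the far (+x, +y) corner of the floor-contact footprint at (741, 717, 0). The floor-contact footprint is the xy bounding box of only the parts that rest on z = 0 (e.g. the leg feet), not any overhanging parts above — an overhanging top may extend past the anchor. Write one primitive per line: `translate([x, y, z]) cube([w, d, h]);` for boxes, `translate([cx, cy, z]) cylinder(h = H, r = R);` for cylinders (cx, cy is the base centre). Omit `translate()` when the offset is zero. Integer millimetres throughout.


translate([620, 596, 0]) cylinder(h = 12, r = 121);
translate([620, 596, 12]) cylinder(h = 69, r = 19);
translate([620, 596, 81]) cylinder(h = 12, r = 121);
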